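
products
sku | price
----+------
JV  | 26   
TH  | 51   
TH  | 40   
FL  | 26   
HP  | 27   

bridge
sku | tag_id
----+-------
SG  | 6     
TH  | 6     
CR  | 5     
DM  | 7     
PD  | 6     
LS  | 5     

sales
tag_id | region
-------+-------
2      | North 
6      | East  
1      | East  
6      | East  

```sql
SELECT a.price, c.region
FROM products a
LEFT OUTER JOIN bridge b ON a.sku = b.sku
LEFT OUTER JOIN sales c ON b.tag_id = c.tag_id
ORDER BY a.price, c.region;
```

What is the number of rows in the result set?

7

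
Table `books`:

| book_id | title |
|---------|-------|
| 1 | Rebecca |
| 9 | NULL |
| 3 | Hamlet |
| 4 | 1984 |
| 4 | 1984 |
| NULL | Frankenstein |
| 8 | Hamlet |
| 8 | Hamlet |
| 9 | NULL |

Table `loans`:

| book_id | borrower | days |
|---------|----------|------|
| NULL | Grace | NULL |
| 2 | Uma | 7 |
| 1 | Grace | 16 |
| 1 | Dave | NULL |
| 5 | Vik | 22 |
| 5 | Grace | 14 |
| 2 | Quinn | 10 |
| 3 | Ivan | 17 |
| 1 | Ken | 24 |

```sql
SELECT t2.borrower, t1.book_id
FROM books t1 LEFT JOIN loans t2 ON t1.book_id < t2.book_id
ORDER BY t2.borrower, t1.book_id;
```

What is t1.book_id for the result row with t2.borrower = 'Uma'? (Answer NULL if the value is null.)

LEFT JOIN keeps every row from `books`; unmatched rows get NULL for `loans`'s columns.
Matching on t1.book_id < t2.book_id. A NULL in a compared column never satisfies the condition.
Matched pairs: 11; unmatched t1 rows kept: 5.

1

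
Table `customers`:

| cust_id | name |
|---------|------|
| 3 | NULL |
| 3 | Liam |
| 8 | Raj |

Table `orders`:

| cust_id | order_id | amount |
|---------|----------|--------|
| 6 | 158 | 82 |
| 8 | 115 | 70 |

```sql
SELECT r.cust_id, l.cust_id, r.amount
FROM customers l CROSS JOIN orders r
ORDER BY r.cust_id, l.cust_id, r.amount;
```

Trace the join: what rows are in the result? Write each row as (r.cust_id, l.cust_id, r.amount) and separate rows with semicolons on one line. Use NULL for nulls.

CROSS JOIN pairs every row of `customers` with every row of `orders`: 3 × 2 = 6 rows.

(6, 3, 82); (6, 3, 82); (6, 8, 82); (8, 3, 70); (8, 3, 70); (8, 8, 70)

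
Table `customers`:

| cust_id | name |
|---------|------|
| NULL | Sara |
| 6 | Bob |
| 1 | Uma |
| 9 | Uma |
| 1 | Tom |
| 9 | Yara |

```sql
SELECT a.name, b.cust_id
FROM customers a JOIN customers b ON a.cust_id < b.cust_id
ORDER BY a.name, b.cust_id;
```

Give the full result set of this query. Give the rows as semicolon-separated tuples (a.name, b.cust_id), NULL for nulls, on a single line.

(Bob, 9); (Bob, 9); (Tom, 6); (Tom, 9); (Tom, 9); (Uma, 6); (Uma, 9); (Uma, 9)

INNER JOIN keeps only pairs where the ON condition holds.
Matching on a.cust_id < b.cust_id. A NULL in a compared column never satisfies the condition.
- a row (cust_id=NULL): no match → dropped.
- a row (cust_id=6): matches 2 b row(s) → 2 output row(s).
- a row (cust_id=1): matches 3 b row(s) → 3 output row(s).
- a row (cust_id=9): no match → dropped.
- a row (cust_id=1): matches 3 b row(s) → 3 output row(s).
- a row (cust_id=9): no match → dropped.
After projecting and ordering:
a.name | b.cust_id
Bob | 9
Bob | 9
Tom | 6
Tom | 9
Tom | 9
Uma | 6
Uma | 9
Uma | 9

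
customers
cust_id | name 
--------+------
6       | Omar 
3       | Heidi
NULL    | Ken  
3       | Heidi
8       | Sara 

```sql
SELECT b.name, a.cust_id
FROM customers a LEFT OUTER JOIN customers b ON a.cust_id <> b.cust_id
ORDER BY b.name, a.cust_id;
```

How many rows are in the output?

LEFT JOIN keeps every row from `customers a`; unmatched rows get NULL for `customers b`'s columns.
Matching on a.cust_id <> b.cust_id. A NULL in a compared column never satisfies the condition.
Matched pairs: 10; unmatched a rows kept: 1.
Total: 10 matched + 1 padded = 11 rows.

11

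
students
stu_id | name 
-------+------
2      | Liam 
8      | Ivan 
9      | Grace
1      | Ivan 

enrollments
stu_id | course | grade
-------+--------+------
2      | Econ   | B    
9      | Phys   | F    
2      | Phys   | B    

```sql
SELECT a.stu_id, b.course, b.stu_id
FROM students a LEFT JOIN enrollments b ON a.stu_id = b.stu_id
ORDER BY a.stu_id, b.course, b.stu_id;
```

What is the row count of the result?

5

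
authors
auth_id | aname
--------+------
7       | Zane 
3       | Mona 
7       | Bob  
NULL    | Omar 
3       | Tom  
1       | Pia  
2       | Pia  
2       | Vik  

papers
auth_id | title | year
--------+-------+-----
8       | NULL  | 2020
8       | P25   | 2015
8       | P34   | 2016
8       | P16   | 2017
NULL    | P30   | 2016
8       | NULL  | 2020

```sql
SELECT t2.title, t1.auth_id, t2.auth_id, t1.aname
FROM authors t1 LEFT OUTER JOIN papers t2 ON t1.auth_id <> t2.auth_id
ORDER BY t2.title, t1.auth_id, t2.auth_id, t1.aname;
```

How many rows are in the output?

LEFT JOIN keeps every row from `authors`; unmatched rows get NULL for `papers`'s columns.
Matching on t1.auth_id <> t2.auth_id. A NULL in a compared column never satisfies the condition.
- t1 (auth_id=7) pairs with 5 row(s) of t2.
- t1 (auth_id=3) pairs with 5 row(s) of t2.
- t1 (auth_id=7) pairs with 5 row(s) of t2.
- t1 (auth_id=NULL) has no partner → padded with NULL.
- t1 (auth_id=3) pairs with 5 row(s) of t2.
- t1 (auth_id=1) pairs with 5 row(s) of t2.
- t1 (auth_id=2) pairs with 5 row(s) of t2.
- t1 (auth_id=2) pairs with 5 row(s) of t2.
Total: 35 matched + 1 padded = 36 rows.

36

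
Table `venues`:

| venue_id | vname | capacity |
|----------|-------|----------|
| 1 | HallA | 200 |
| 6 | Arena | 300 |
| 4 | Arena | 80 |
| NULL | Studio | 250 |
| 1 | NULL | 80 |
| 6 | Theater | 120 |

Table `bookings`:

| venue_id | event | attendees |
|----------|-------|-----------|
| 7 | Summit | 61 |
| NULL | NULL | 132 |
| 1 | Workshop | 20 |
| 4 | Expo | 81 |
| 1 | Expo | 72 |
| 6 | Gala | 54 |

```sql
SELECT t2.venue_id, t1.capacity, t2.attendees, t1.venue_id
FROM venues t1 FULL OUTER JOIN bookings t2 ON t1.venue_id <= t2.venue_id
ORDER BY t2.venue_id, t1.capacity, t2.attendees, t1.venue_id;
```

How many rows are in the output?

19

FULL OUTER JOIN keeps every row from both sides; unmatched rows get NULL for the other side's columns.
Matching on t1.venue_id <= t2.venue_id. A NULL in a compared column never satisfies the condition.
- t1 (venue_id=1) pairs with 5 row(s) of t2.
- t1 (venue_id=6) pairs with 2 row(s) of t2.
- t1 (venue_id=4) pairs with 3 row(s) of t2.
- t1 (venue_id=NULL) has no partner → padded with NULL.
- t1 (venue_id=1) pairs with 5 row(s) of t2.
- t1 (venue_id=6) pairs with 2 row(s) of t2.
- 1 row(s) from t2 found no t1 partner → padded with NULL.
Total: 17 matched + 2 padded = 19 rows.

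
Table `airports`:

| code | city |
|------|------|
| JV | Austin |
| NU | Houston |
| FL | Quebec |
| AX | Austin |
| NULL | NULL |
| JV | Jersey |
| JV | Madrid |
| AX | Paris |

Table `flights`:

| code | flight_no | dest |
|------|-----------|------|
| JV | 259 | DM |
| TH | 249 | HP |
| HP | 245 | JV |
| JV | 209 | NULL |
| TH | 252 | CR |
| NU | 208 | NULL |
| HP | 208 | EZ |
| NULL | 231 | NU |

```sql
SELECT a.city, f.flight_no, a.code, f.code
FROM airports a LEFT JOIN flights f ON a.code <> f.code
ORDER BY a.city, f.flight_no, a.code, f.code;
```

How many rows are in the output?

LEFT JOIN keeps every row from `airports`; unmatched rows get NULL for `flights`'s columns.
Matching on a.code <> f.code. A NULL in a compared column never satisfies the condition.
Matched pairs: 42; unmatched a rows kept: 1.
Total: 42 matched + 1 padded = 43 rows.

43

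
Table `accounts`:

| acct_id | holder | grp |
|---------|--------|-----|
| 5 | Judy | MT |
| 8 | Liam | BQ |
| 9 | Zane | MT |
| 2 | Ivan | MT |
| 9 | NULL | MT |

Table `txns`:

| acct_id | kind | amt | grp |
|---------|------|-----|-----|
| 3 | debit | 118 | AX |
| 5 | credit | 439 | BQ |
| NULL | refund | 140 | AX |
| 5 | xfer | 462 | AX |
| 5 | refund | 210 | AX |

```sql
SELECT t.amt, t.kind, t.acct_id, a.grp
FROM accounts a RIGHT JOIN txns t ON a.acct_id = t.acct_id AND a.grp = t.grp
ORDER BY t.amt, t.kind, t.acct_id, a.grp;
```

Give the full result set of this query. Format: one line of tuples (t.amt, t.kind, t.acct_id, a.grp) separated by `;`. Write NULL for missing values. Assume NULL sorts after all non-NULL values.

RIGHT JOIN keeps every row from `txns`; unmatched rows get NULL for `accounts`'s columns.
Matching on a.acct_id = t.acct_id AND a.grp = t.grp. A NULL in a compared column never satisfies the condition.
Matched pairs: 0; unmatched t rows kept: 5.

(118, debit, 3, NULL); (140, refund, NULL, NULL); (210, refund, 5, NULL); (439, credit, 5, NULL); (462, xfer, 5, NULL)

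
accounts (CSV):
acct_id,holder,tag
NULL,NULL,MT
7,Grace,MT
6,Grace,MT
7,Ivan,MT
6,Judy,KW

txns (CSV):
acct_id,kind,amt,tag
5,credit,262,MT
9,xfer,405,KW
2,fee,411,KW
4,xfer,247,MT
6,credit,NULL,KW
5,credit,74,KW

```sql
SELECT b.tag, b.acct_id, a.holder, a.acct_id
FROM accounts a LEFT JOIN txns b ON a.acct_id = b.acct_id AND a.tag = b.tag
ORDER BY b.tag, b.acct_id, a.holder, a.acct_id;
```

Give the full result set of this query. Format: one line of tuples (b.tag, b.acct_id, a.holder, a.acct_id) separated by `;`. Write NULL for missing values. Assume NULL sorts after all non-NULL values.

LEFT JOIN keeps every row from `accounts`; unmatched rows get NULL for `txns`'s columns.
Matching on a.acct_id = b.acct_id AND a.tag = b.tag. A NULL in a compared column never satisfies the condition.
Matched pairs: 1; unmatched a rows kept: 4.

(KW, 6, Judy, 6); (NULL, NULL, Grace, 6); (NULL, NULL, Grace, 7); (NULL, NULL, Ivan, 7); (NULL, NULL, NULL, NULL)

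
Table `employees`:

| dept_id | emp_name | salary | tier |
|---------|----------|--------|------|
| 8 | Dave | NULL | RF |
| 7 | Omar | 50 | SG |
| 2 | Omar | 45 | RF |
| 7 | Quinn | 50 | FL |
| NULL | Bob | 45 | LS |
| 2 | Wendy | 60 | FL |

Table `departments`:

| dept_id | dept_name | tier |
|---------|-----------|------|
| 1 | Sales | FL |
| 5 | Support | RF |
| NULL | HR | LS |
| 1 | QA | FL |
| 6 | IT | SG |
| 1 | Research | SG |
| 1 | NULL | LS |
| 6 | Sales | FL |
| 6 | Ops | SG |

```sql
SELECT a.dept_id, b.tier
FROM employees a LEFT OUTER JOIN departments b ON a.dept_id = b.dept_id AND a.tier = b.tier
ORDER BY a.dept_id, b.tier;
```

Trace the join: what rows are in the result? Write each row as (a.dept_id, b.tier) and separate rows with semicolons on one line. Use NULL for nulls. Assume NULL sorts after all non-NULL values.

(2, NULL); (2, NULL); (7, NULL); (7, NULL); (8, NULL); (NULL, NULL)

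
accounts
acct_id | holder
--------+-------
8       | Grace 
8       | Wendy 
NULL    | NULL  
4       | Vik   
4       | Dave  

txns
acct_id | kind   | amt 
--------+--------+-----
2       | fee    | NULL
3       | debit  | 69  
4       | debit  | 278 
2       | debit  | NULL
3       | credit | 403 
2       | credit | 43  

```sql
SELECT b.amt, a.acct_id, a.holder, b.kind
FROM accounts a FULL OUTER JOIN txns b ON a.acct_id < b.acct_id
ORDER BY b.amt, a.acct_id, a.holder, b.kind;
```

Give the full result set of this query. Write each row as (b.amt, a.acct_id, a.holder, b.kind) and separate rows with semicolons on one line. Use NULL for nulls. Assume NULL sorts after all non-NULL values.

FULL OUTER JOIN keeps every row from both sides; unmatched rows get NULL for the other side's columns.
Matching on a.acct_id < b.acct_id. A NULL in a compared column never satisfies the condition.
Matched pairs: 0; unmatched a rows kept: 5; unmatched b rows kept: 6.

(43, NULL, NULL, credit); (69, NULL, NULL, debit); (278, NULL, NULL, debit); (403, NULL, NULL, credit); (NULL, 4, Dave, NULL); (NULL, 4, Vik, NULL); (NULL, 8, Grace, NULL); (NULL, 8, Wendy, NULL); (NULL, NULL, NULL, debit); (NULL, NULL, NULL, fee); (NULL, NULL, NULL, NULL)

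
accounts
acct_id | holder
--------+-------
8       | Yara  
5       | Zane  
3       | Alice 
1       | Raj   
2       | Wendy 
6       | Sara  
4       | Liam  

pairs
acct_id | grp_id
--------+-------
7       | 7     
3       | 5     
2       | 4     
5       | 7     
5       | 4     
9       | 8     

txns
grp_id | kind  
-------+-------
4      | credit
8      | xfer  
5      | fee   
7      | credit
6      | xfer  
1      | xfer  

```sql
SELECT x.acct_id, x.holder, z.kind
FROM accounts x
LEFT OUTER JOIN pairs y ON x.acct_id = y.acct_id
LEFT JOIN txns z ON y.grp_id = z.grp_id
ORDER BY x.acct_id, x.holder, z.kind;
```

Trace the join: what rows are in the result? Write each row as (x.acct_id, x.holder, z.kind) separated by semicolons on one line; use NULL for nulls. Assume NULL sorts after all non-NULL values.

(1, Raj, NULL); (2, Wendy, credit); (3, Alice, fee); (4, Liam, NULL); (5, Zane, credit); (5, Zane, credit); (6, Sara, NULL); (8, Yara, NULL)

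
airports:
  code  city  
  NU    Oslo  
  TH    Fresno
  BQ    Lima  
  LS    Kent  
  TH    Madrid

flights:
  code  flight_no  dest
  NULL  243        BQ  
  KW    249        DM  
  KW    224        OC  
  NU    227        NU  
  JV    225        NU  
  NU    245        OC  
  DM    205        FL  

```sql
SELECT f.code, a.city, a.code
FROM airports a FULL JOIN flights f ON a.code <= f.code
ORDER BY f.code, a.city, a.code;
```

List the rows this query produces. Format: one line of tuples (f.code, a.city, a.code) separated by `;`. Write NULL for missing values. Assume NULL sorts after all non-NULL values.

(DM, Lima, BQ); (JV, Lima, BQ); (KW, Lima, BQ); (KW, Lima, BQ); (NU, Kent, LS); (NU, Kent, LS); (NU, Lima, BQ); (NU, Lima, BQ); (NU, Oslo, NU); (NU, Oslo, NU); (NULL, Fresno, TH); (NULL, Madrid, TH); (NULL, NULL, NULL)

FULL OUTER JOIN keeps every row from both sides; unmatched rows get NULL for the other side's columns.
Matching on a.code <= f.code. A NULL in a compared column never satisfies the condition.
- a row (code=NU): matches 2 f row(s) → 2 output row(s).
- a row (code=TH): no match → kept, f columns NULL.
- a row (code=BQ): matches 6 f row(s) → 6 output row(s).
- a row (code=LS): matches 2 f row(s) → 2 output row(s).
- a row (code=TH): no match → kept, f columns NULL.
- plus 1 unmatched f row(s), each kept with NULL a columns.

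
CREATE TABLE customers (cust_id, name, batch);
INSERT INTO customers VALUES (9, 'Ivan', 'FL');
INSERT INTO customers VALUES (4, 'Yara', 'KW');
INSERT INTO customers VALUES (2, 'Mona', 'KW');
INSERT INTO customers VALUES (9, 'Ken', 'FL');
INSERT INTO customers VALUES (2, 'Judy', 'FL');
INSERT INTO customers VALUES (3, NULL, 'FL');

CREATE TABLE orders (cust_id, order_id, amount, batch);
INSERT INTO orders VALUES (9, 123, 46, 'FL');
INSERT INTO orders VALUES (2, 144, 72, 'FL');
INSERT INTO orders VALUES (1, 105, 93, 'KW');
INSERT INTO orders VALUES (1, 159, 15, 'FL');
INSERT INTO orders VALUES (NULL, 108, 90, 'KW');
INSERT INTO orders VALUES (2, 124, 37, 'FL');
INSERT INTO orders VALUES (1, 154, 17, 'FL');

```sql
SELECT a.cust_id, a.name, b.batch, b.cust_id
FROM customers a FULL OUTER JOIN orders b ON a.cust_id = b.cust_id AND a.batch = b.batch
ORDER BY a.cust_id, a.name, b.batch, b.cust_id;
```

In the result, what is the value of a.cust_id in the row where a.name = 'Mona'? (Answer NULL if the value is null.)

2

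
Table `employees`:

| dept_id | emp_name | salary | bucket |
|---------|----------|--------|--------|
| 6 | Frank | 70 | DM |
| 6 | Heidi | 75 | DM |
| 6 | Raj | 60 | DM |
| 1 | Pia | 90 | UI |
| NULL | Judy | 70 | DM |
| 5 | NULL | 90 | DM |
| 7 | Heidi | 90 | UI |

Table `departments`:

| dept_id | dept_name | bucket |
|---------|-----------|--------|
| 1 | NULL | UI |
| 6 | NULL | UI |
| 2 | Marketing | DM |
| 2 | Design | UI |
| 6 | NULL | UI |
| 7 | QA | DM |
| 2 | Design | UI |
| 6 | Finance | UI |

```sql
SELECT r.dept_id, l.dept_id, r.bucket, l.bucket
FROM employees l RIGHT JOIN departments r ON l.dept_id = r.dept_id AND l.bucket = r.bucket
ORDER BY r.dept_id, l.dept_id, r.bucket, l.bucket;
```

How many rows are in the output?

RIGHT JOIN keeps every row from `departments`; unmatched rows get NULL for `employees`'s columns.
Matching on l.dept_id = r.dept_id AND l.bucket = r.bucket. A NULL in a compared column never satisfies the condition.
- l row (dept_id=6, bucket=DM): no match.
- l row (dept_id=6, bucket=DM): no match.
- l row (dept_id=6, bucket=DM): no match.
- l row (dept_id=1, bucket=UI): matches 1 r row(s) → 1 output row(s).
- l row (dept_id=NULL, bucket=DM): no match.
- l row (dept_id=5, bucket=DM): no match.
- l row (dept_id=7, bucket=UI): no match.
- 7 r row(s) had no l match → kept, l columns NULL.
Total: 1 matched + 7 padded = 8 rows.

8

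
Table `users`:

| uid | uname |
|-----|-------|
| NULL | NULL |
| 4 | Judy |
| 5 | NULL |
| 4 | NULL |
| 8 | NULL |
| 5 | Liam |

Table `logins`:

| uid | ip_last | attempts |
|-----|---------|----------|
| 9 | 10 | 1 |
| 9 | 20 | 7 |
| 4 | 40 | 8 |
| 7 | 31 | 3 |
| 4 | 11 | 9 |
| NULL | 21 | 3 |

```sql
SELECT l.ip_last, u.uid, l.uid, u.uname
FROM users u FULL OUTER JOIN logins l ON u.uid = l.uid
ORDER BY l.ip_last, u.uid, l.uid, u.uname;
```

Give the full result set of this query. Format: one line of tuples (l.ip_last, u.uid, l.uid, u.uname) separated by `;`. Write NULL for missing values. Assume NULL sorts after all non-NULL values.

FULL OUTER JOIN keeps every row from both sides; unmatched rows get NULL for the other side's columns.
Matching on u.uid = l.uid. A NULL in a compared column never satisfies the condition.
Matched pairs: 4; unmatched u rows kept: 4; unmatched l rows kept: 4.

(10, NULL, 9, NULL); (11, 4, 4, Judy); (11, 4, 4, NULL); (20, NULL, 9, NULL); (21, NULL, NULL, NULL); (31, NULL, 7, NULL); (40, 4, 4, Judy); (40, 4, 4, NULL); (NULL, 5, NULL, Liam); (NULL, 5, NULL, NULL); (NULL, 8, NULL, NULL); (NULL, NULL, NULL, NULL)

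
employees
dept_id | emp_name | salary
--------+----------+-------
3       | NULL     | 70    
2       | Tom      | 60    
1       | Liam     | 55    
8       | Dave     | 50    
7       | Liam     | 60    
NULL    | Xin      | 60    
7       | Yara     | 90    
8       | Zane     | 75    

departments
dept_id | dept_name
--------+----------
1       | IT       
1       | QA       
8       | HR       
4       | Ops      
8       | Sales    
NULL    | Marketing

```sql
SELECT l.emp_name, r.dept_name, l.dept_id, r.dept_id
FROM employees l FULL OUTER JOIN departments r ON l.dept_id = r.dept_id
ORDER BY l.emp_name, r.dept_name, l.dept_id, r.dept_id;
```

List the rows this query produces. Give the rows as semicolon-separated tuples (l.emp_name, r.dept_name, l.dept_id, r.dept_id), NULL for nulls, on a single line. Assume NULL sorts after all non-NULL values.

(Dave, HR, 8, 8); (Dave, Sales, 8, 8); (Liam, IT, 1, 1); (Liam, QA, 1, 1); (Liam, NULL, 7, NULL); (Tom, NULL, 2, NULL); (Xin, NULL, NULL, NULL); (Yara, NULL, 7, NULL); (Zane, HR, 8, 8); (Zane, Sales, 8, 8); (NULL, Marketing, NULL, NULL); (NULL, Ops, NULL, 4); (NULL, NULL, 3, NULL)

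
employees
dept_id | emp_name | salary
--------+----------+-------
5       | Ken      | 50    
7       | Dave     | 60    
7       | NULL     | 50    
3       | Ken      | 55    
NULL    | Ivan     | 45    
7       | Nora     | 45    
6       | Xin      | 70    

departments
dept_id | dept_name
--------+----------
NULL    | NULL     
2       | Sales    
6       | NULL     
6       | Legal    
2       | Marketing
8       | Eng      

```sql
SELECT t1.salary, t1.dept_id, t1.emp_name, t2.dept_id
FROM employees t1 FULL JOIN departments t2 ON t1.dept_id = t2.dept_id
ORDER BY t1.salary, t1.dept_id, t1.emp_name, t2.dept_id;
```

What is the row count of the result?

FULL OUTER JOIN keeps every row from both sides; unmatched rows get NULL for the other side's columns.
Matching on t1.dept_id = t2.dept_id. A NULL in a compared column never satisfies the condition.
Matched pairs: 2; unmatched t1 rows kept: 6; unmatched t2 rows kept: 4.
Total: 2 matched + 10 padded = 12 rows.

12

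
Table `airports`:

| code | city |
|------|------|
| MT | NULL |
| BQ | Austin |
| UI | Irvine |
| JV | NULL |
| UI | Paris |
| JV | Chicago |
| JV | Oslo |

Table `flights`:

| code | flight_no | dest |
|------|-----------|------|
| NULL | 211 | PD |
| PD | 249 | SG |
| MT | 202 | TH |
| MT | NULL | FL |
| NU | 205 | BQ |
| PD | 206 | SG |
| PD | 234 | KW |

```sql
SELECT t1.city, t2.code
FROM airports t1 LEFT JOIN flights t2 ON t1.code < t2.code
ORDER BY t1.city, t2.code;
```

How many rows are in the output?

30

LEFT JOIN keeps every row from `airports`; unmatched rows get NULL for `flights`'s columns.
Matching on t1.code < t2.code. A NULL in a compared column never satisfies the condition.
- t1[0] code=MT → 4 match(es) in t2 → 4 row(s).
- t1[1] code=BQ → 6 match(es) in t2 → 6 row(s).
- t1[2] code=UI → no match; kept with NULLs on the t2 side.
- t1[3] code=JV → 6 match(es) in t2 → 6 row(s).
- t1[4] code=UI → no match; kept with NULLs on the t2 side.
- t1[5] code=JV → 6 match(es) in t2 → 6 row(s).
- t1[6] code=JV → 6 match(es) in t2 → 6 row(s).
Total: 28 matched + 2 padded = 30 rows.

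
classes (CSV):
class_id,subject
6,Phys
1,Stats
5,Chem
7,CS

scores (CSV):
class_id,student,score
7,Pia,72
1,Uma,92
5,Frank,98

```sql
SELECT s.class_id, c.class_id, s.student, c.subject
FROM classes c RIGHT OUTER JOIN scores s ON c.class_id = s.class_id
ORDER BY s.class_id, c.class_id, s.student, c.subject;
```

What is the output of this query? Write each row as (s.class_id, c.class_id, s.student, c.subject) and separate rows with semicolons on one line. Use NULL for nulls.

(1, 1, Uma, Stats); (5, 5, Frank, Chem); (7, 7, Pia, CS)

RIGHT JOIN keeps every row from `scores`; unmatched rows get NULL for `classes`'s columns.
Matching on c.class_id = s.class_id.
- c[0] class_id=6 → no match.
- c[1] class_id=1 → 1 match(es) in s → 1 row(s).
- c[2] class_id=5 → 1 match(es) in s → 1 row(s).
- c[3] class_id=7 → 1 match(es) in s → 1 row(s).
- every s row matched at least one c row.
After projecting and ordering:
s.class_id | c.class_id | s.student | c.subject
1 | 1 | Uma | Stats
5 | 5 | Frank | Chem
7 | 7 | Pia | CS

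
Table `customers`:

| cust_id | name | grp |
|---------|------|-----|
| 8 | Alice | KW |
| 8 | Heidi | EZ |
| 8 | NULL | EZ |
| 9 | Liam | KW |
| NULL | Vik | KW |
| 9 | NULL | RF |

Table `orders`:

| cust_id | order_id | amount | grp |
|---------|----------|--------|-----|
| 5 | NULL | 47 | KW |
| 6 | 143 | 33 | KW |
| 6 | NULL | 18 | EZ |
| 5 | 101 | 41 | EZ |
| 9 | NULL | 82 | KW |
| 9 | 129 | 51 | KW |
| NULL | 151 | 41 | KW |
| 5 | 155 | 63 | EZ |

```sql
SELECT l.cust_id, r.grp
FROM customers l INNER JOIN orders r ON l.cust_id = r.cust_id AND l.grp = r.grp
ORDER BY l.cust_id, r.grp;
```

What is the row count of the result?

INNER JOIN keeps only pairs where the ON condition holds.
Matching on l.cust_id = r.cust_id AND l.grp = r.grp. A NULL in a compared column never satisfies the condition.
Matched pairs: 2.
Total: 2 rows.

2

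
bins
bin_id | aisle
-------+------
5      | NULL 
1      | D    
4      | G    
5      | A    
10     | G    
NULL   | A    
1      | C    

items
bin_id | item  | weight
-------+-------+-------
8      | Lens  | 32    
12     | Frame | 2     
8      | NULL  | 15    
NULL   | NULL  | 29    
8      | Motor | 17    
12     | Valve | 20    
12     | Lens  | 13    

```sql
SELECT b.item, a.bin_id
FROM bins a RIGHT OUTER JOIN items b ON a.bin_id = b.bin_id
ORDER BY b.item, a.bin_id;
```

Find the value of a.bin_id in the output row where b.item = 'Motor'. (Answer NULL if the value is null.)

RIGHT JOIN keeps every row from `items`; unmatched rows get NULL for `bins`'s columns.
Matching on a.bin_id = b.bin_id. A NULL in a compared column never satisfies the condition.
Matched pairs: 0; unmatched b rows kept: 7.

NULL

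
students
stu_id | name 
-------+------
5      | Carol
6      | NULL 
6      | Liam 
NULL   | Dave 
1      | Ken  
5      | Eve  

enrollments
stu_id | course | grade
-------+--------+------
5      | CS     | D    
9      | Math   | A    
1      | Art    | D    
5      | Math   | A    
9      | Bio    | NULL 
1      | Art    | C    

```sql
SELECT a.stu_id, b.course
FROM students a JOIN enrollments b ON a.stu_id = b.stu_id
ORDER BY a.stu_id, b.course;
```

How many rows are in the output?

6

INNER JOIN keeps only pairs where the ON condition holds.
Matching on a.stu_id = b.stu_id. A NULL in a compared column never satisfies the condition.
Matched pairs: 6.
Total: 6 rows.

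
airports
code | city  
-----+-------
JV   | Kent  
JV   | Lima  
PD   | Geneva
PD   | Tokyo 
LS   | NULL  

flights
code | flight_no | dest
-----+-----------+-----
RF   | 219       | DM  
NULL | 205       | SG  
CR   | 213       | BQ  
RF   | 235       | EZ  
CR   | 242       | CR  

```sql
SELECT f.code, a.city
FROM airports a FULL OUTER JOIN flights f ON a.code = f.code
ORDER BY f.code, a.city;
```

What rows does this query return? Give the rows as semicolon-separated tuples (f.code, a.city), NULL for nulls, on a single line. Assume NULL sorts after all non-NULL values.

FULL OUTER JOIN keeps every row from both sides; unmatched rows get NULL for the other side's columns.
Matching on a.code = f.code. A NULL in a compared column never satisfies the condition.
Matched pairs: 0; unmatched a rows kept: 5; unmatched f rows kept: 5.

(CR, NULL); (CR, NULL); (RF, NULL); (RF, NULL); (NULL, Geneva); (NULL, Kent); (NULL, Lima); (NULL, Tokyo); (NULL, NULL); (NULL, NULL)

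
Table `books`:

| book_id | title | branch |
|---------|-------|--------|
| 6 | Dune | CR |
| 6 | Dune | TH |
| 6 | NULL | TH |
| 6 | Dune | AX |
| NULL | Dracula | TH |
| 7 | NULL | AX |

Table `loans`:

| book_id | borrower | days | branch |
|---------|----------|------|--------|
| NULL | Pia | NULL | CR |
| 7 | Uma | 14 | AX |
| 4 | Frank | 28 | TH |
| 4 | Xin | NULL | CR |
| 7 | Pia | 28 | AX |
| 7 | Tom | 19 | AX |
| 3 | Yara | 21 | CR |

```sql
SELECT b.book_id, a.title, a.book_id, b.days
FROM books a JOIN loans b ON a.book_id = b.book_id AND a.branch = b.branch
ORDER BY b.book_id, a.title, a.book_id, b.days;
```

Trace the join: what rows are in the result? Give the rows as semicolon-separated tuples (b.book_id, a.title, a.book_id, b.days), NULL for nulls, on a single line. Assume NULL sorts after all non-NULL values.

(7, NULL, 7, 14); (7, NULL, 7, 19); (7, NULL, 7, 28)

INNER JOIN keeps only pairs where the ON condition holds.
Matching on a.book_id = b.book_id AND a.branch = b.branch. A NULL in a compared column never satisfies the condition.
- a[0] book_id=6, branch=CR → no match; dropped.
- a[1] book_id=6, branch=TH → no match; dropped.
- a[2] book_id=6, branch=TH → no match; dropped.
- a[3] book_id=6, branch=AX → no match; dropped.
- a[4] book_id=NULL, branch=TH → no match; dropped.
- a[5] book_id=7, branch=AX → 3 match(es) in b → 3 row(s).
After projecting and ordering:
b.book_id | a.title | a.book_id | b.days
7 | NULL | 7 | 14
7 | NULL | 7 | 19
7 | NULL | 7 | 28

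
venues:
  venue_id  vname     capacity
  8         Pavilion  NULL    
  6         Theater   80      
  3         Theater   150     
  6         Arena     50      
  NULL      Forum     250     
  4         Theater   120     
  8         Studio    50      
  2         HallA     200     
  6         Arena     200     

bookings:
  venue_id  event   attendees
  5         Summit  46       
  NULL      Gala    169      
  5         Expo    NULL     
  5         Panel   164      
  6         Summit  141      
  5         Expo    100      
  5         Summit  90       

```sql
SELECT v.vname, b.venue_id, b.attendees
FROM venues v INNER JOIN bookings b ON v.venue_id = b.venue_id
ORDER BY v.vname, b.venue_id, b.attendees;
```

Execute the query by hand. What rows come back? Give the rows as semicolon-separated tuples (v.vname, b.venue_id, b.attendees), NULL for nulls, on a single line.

(Arena, 6, 141); (Arena, 6, 141); (Theater, 6, 141)

INNER JOIN keeps only pairs where the ON condition holds.
Matching on v.venue_id = b.venue_id. A NULL in a compared column never satisfies the condition.
Matched pairs: 3.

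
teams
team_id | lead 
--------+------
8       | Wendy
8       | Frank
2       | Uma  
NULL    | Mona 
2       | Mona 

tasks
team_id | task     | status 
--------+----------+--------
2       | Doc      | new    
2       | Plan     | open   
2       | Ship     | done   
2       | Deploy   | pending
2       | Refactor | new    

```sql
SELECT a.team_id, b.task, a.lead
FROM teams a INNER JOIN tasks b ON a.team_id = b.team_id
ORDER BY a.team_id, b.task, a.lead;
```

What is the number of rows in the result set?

INNER JOIN keeps only pairs where the ON condition holds.
Matching on a.team_id = b.team_id. A NULL in a compared column never satisfies the condition.
- a (team_id=8) has no partner → excluded.
- a (team_id=8) has no partner → excluded.
- a (team_id=2) pairs with 5 row(s) of b.
- a (team_id=NULL) has no partner → excluded.
- a (team_id=2) pairs with 5 row(s) of b.
Total: 10 rows.

10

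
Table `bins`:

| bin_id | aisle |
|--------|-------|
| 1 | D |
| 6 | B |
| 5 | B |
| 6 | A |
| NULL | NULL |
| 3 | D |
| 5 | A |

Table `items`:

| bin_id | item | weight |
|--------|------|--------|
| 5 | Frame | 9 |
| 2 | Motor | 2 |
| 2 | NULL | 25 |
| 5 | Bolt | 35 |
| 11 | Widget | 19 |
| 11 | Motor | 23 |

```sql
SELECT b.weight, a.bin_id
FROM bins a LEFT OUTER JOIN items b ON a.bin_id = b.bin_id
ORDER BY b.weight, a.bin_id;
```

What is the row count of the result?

9

LEFT JOIN keeps every row from `bins`; unmatched rows get NULL for `items`'s columns.
Matching on a.bin_id = b.bin_id. A NULL in a compared column never satisfies the condition.
- a[0] bin_id=1 → no match; kept with NULLs on the b side.
- a[1] bin_id=6 → no match; kept with NULLs on the b side.
- a[2] bin_id=5 → 2 match(es) in b → 2 row(s).
- a[3] bin_id=6 → no match; kept with NULLs on the b side.
- a[4] bin_id=NULL → no match; kept with NULLs on the b side.
- a[5] bin_id=3 → no match; kept with NULLs on the b side.
- a[6] bin_id=5 → 2 match(es) in b → 2 row(s).
Total: 4 matched + 5 padded = 9 rows.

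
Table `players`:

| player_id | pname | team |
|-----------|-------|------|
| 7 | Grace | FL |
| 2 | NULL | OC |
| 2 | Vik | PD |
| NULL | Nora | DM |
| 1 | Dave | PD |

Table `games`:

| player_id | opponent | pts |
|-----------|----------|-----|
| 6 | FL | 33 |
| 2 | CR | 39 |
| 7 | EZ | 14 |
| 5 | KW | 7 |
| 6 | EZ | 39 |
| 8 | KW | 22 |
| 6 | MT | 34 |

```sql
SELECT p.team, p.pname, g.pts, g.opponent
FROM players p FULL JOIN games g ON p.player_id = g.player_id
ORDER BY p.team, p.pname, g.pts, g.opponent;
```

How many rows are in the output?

FULL OUTER JOIN keeps every row from both sides; unmatched rows get NULL for the other side's columns.
Matching on p.player_id = g.player_id. A NULL in a compared column never satisfies the condition.
Matched pairs: 3; unmatched p rows kept: 2; unmatched g rows kept: 5.
Total: 3 matched + 7 padded = 10 rows.

10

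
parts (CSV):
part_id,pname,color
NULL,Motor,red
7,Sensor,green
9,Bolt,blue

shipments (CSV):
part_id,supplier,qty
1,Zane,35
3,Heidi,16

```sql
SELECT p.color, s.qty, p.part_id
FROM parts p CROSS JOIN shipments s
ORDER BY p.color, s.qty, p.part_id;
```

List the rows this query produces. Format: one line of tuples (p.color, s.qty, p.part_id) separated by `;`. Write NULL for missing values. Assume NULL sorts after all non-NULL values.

CROSS JOIN pairs every row of `parts` with every row of `shipments`: 3 × 2 = 6 rows.
After projecting and ordering:
p.color | s.qty | p.part_id
blue | 16 | 9
blue | 35 | 9
green | 16 | 7
green | 35 | 7
red | 16 | NULL
red | 35 | NULL

(blue, 16, 9); (blue, 35, 9); (green, 16, 7); (green, 35, 7); (red, 16, NULL); (red, 35, NULL)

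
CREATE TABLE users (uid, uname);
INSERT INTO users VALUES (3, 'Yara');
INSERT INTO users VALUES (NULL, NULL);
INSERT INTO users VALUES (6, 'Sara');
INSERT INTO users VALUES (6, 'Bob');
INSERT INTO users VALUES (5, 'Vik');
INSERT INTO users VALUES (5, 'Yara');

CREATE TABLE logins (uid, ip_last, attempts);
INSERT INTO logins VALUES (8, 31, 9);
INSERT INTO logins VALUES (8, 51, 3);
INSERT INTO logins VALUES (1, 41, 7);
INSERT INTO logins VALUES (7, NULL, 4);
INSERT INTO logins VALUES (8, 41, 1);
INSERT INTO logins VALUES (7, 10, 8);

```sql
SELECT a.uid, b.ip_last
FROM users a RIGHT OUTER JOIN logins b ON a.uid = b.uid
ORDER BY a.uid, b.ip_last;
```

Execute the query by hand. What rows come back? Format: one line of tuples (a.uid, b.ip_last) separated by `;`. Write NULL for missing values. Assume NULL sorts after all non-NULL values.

RIGHT JOIN keeps every row from `logins`; unmatched rows get NULL for `users`'s columns.
Matching on a.uid = b.uid. A NULL in a compared column never satisfies the condition.
Matched pairs: 0; unmatched b rows kept: 6.

(NULL, 10); (NULL, 31); (NULL, 41); (NULL, 41); (NULL, 51); (NULL, NULL)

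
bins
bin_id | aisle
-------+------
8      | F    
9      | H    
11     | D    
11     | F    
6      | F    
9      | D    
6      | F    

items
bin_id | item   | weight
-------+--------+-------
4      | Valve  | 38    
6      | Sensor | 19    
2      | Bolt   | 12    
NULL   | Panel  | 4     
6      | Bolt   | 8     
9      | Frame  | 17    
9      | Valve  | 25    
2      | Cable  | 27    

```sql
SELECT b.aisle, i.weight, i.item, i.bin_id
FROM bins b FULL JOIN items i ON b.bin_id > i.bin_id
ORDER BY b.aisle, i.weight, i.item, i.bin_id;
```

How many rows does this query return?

36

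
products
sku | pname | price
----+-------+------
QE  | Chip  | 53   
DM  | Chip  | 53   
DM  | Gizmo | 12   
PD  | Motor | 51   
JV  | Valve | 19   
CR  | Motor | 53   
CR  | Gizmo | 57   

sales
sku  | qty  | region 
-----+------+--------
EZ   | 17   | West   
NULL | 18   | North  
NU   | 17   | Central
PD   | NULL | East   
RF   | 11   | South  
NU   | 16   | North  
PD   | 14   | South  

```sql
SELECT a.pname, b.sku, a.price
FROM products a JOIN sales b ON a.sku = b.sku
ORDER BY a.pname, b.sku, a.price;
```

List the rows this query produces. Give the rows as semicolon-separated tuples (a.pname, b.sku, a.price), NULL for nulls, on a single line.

(Motor, PD, 51); (Motor, PD, 51)

INNER JOIN keeps only pairs where the ON condition holds.
Matching on a.sku = b.sku. A NULL in a compared column never satisfies the condition.
- sku=QE: no matching b row, dropped.
- sku=DM: no matching b row, dropped.
- sku=DM: no matching b row, dropped.
- sku=PD: 2 matching b row(s), so 2 row(s) emitted.
- sku=JV: no matching b row, dropped.
- sku=CR: no matching b row, dropped.
- sku=CR: no matching b row, dropped.
After projecting and ordering:
a.pname | b.sku | a.price
Motor | PD | 51
Motor | PD | 51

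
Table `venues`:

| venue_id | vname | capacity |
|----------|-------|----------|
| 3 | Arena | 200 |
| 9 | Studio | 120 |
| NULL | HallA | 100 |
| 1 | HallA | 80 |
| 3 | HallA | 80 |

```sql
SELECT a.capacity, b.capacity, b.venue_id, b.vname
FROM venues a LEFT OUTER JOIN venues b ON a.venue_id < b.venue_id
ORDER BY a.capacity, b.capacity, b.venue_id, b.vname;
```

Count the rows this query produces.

LEFT JOIN keeps every row from `venues a`; unmatched rows get NULL for `venues b`'s columns.
Matching on a.venue_id < b.venue_id. A NULL in a compared column never satisfies the condition.
Matched pairs: 5; unmatched a rows kept: 2.
Total: 5 matched + 2 padded = 7 rows.

7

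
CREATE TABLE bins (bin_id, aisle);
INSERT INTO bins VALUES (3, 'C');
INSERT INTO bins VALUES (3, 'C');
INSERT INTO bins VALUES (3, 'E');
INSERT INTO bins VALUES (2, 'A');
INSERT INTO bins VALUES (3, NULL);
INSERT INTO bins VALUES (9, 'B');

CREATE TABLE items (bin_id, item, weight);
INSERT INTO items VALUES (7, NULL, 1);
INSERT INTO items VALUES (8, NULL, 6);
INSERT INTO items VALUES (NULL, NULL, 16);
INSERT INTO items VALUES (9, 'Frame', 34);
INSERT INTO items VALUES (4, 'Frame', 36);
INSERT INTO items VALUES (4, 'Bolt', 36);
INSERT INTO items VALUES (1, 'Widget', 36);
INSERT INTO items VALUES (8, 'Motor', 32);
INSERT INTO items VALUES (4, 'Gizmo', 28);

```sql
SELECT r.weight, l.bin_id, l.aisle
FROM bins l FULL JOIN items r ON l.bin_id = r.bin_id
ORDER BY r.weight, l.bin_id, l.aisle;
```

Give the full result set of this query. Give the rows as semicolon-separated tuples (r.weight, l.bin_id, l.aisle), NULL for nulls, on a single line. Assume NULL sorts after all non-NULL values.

(1, NULL, NULL); (6, NULL, NULL); (16, NULL, NULL); (28, NULL, NULL); (32, NULL, NULL); (34, 9, B); (36, NULL, NULL); (36, NULL, NULL); (36, NULL, NULL); (NULL, 2, A); (NULL, 3, C); (NULL, 3, C); (NULL, 3, E); (NULL, 3, NULL)

FULL OUTER JOIN keeps every row from both sides; unmatched rows get NULL for the other side's columns.
Matching on l.bin_id = r.bin_id. A NULL in a compared column never satisfies the condition.
Matched pairs: 1; unmatched l rows kept: 5; unmatched r rows kept: 8.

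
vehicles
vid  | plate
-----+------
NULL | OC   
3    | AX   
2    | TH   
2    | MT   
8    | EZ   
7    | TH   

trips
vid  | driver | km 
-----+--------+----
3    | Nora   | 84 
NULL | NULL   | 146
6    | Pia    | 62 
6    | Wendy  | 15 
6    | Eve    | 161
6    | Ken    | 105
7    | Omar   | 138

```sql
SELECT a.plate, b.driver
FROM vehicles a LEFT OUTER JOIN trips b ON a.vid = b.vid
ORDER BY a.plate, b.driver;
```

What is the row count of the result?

6

LEFT JOIN keeps every row from `vehicles`; unmatched rows get NULL for `trips`'s columns.
Matching on a.vid = b.vid. A NULL in a compared column never satisfies the condition.
- a (vid=NULL) has no partner → padded with NULL.
- a (vid=3) pairs with 1 row(s) of b.
- a (vid=2) has no partner → padded with NULL.
- a (vid=2) has no partner → padded with NULL.
- a (vid=8) has no partner → padded with NULL.
- a (vid=7) pairs with 1 row(s) of b.
Total: 2 matched + 4 padded = 6 rows.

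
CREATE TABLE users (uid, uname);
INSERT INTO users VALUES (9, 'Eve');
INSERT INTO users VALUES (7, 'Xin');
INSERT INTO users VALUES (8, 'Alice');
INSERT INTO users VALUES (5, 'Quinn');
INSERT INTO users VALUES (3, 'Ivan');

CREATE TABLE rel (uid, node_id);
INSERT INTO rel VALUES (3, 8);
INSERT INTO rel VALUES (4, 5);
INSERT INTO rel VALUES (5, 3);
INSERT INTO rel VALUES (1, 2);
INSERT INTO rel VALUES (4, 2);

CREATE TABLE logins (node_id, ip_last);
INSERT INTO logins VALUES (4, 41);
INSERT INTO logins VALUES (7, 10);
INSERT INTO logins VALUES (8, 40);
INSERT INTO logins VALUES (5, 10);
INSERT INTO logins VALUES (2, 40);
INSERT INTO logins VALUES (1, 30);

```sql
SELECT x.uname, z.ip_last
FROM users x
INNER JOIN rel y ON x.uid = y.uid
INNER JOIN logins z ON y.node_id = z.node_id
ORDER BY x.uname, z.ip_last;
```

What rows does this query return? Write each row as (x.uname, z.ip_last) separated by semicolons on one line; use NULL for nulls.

(Ivan, 40)

Evaluate left to right. First `users x INNER JOIN rel y` on uid: 2 row(s).
Then INNER JOIN `logins z` on node_id: keep only rows whose y.node_id appears in z.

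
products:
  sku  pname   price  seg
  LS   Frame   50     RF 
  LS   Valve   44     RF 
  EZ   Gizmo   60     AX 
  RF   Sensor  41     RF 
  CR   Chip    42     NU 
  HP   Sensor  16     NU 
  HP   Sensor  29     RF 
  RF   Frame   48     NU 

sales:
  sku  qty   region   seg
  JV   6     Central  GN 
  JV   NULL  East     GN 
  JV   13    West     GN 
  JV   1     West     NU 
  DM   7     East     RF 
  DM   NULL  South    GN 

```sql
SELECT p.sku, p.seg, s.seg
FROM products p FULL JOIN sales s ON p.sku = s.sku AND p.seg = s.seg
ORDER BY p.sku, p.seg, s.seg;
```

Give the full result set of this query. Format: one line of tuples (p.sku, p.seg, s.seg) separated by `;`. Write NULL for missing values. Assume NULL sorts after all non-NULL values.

(CR, NU, NULL); (EZ, AX, NULL); (HP, NU, NULL); (HP, RF, NULL); (LS, RF, NULL); (LS, RF, NULL); (RF, NU, NULL); (RF, RF, NULL); (NULL, NULL, GN); (NULL, NULL, GN); (NULL, NULL, GN); (NULL, NULL, GN); (NULL, NULL, NU); (NULL, NULL, RF)

FULL OUTER JOIN keeps every row from both sides; unmatched rows get NULL for the other side's columns.
Matching on p.sku = s.sku AND p.seg = s.seg.
- p[0] sku=LS, seg=RF → no match; kept with NULLs on the s side.
- p[1] sku=LS, seg=RF → no match; kept with NULLs on the s side.
- p[2] sku=EZ, seg=AX → no match; kept with NULLs on the s side.
- p[3] sku=RF, seg=RF → no match; kept with NULLs on the s side.
- p[4] sku=CR, seg=NU → no match; kept with NULLs on the s side.
- p[5] sku=HP, seg=NU → no match; kept with NULLs on the s side.
- p[6] sku=HP, seg=RF → no match; kept with NULLs on the s side.
- p[7] sku=RF, seg=NU → no match; kept with NULLs on the s side.
- 6 s row(s) had no p match → kept, p columns NULL.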